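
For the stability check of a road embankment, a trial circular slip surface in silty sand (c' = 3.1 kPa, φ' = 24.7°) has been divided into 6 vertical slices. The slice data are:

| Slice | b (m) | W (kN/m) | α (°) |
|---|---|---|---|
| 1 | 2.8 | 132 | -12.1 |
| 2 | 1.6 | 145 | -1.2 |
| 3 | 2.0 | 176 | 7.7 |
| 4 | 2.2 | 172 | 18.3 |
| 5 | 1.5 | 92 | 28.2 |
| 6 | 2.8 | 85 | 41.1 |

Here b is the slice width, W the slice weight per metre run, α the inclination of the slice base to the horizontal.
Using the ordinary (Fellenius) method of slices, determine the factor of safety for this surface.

FS = 2.68

Ordinary method of slices: FS = Σ[c'·Δl_i + (W_i cosα_i)·tanφ'] / Σ W_i sinα_i, with Δl_i = b_i / cosα_i.
Slice 1: Δl = 2.8/cos(-12.1°) = 2.864 m; N'_1 = 132·cos(-12.1°) = 129.1; c'Δl = 8.88; W sinα = -27.7
Slice 2: Δl = 1.6/cos(-1.2°) = 1.600 m; N'_2 = 145·cos(-1.2°) = 145.0; c'Δl = 4.96; W sinα = -3.0
Slice 3: Δl = 2.0/cos7.7° = 2.018 m; N'_3 = 176·cos7.7° = 174.4; c'Δl = 6.26; W sinα = 23.6
Slice 4: Δl = 2.2/cos18.3° = 2.317 m; N'_4 = 172·cos18.3° = 163.3; c'Δl = 7.18; W sinα = 54.0
Slice 5: Δl = 1.5/cos28.2° = 1.702 m; N'_5 = 92·cos28.2° = 81.1; c'Δl = 5.28; W sinα = 43.5
Slice 6: Δl = 2.8/cos41.1° = 3.716 m; N'_6 = 85·cos41.1° = 64.1; c'Δl = 11.52; W sinα = 55.9
Σc'Δl = 44.1 kN/m; ΣN' = 756.9 kN/m; ΣW sinα = 146.2 kN/m
Resisting = 44.1 + 756.9·tan24.7° = 44.1 + 348.1 = 392.2 kN/m
FS = 392.2 / 146.2 = 2.682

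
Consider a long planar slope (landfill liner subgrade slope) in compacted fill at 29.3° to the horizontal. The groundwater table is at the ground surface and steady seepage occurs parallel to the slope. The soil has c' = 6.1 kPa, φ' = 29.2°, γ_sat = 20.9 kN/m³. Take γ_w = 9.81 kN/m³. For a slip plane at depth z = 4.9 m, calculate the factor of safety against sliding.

FS = 0.67

With seepage parallel to the slope and the water table at the surface, the effective normal stress on the slip plane uses the buoyant unit weight γ' = γ_sat − γ_w while the driving shear stress uses γ_sat:
FS = [c' + γ' z cos²β tanφ'] / [γ_sat z sinβ cosβ]
γ' = 20.9 − 9.81 = 11.09 kN/m³
Numerator = 6.1 + 11.09·4.9·cos²29.3°·tan29.2° = 6.1 + 11.09·4.9·0.7605·0.5589 = 29.197 kPa
Denominator = 20.9·4.9·sin29.3°·cos29.3° = 20.9·4.9·0.4894·0.8721 = 43.706 kPa
FS = 29.197 / 43.706 = 0.668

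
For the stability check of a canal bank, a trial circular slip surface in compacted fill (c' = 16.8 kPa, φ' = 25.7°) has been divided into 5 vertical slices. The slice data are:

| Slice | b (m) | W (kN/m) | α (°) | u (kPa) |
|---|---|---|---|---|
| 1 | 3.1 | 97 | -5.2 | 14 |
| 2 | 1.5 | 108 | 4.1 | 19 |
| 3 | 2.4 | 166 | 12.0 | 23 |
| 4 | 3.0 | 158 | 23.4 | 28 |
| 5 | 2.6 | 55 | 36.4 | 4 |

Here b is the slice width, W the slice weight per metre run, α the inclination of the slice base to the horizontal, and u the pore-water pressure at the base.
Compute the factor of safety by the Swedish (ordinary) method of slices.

FS = 2.98

Ordinary method of slices: FS = Σ[c'·Δl_i + (W_i cosα_i − u_i·Δl_i)·tanφ'] / Σ W_i sinα_i, with Δl_i = b_i / cosα_i.
Slice 1: Δl = 3.1/cos(-5.2°) = 3.113 m; N'_1 = 97·cos(-5.2°) − 14·3.113 = 53.0; c'Δl = 52.30; W sinα = -8.8
Slice 2: Δl = 1.5/cos4.1° = 1.504 m; N'_2 = 108·cos4.1° − 19·1.504 = 79.2; c'Δl = 25.26; W sinα = 7.7
Slice 3: Δl = 2.4/cos12.0° = 2.454 m; N'_3 = 166·cos12.0° − 23·2.454 = 105.9; c'Δl = 41.22; W sinα = 34.5
Slice 4: Δl = 3.0/cos23.4° = 3.269 m; N'_4 = 158·cos23.4° − 28·3.269 = 53.5; c'Δl = 54.92; W sinα = 62.7
Slice 5: Δl = 2.6/cos36.4° = 3.230 m; N'_5 = 55·cos36.4° − 4·3.230 = 31.3; c'Δl = 54.27; W sinα = 32.6
Σc'Δl = 228.0 kN/m; ΣN' = 322.9 kN/m; ΣW sinα = 128.8 kN/m
Resisting = 228.0 + 322.9·tan25.7° = 228.0 + 155.4 = 383.4 kN/m
FS = 383.4 / 128.8 = 2.976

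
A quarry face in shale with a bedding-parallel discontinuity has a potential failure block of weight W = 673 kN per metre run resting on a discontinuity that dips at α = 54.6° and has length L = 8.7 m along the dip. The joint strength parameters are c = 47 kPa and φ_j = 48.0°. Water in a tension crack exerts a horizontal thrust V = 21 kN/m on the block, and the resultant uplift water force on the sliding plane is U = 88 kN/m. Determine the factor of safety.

FS = 1.29

Resolving the block weight along and normal to the plane and applying the Mohr–Coulomb strength on the joint:
N' = W cosα − U − V sinα = 673·cos54.6° − 88 − 21·sin54.6° = 284.7 kN/m
Driving force T = W sinα + V cosα = 673·sin54.6° + 21·cos54.6° = 560.7 kN/m
Resisting force R = c·L + N'·tanφ_j = 47·8.7 + 284.7·tan48.0° = 408.9 + 316.2 = 725.1 kN/m
FS = R / T = 725.1 / 560.7 = 1.293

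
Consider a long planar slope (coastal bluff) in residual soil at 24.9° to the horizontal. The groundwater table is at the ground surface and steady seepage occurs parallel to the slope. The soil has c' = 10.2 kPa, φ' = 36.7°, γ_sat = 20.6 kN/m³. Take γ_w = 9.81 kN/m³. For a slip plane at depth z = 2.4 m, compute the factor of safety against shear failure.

With seepage parallel to the slope and the water table at the surface, the effective normal stress on the slip plane uses the buoyant unit weight γ' = γ_sat − γ_w while the driving shear stress uses γ_sat:
FS = [c' + γ' z cos²β tanφ'] / [γ_sat z sinβ cosβ]
γ' = 20.6 − 9.81 = 10.79 kN/m³
Numerator = 10.2 + 10.79·2.4·cos²24.9°·tan36.7° = 10.2 + 10.79·2.4·0.8227·0.7454 = 26.081 kPa
Denominator = 20.6·2.4·sin24.9°·cos24.9° = 20.6·2.4·0.4210·0.9070 = 18.881 kPa
FS = 26.081 / 18.881 = 1.381

FS = 1.38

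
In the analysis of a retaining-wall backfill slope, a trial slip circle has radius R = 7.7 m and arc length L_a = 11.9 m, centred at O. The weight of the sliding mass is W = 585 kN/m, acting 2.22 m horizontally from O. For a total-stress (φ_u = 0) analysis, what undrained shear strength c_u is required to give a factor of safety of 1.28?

c_u = 18.1 kPa

FS = c_u·L_a·R / (W·d), so c_u = FS·W·d / (L_a·R).
c_u = 1.28·585·2.22 / (11.90·7.7) = 1662.3 / 91.63 = 18.14 kPa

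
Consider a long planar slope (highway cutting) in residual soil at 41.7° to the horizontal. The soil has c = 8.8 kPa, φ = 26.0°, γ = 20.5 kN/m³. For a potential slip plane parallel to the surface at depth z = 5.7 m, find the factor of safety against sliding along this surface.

For an infinite slope with a slip plane parallel to the surface (no pore pressure): FS = [c + γz cos²β tanφ] / [γz sinβ cosβ].
γz = 20.5·5.7 = 116.85 kN/m²
Numerator = 8.8 + 116.85·cos²41.7°·tan26.0° = 8.8 + 116.85·0.5575·0.4877 = 40.571 kPa
Denominator = 116.85·sin41.7°·cos41.7° = 116.85·0.6652·0.7466 = 58.038 kPa
FS = 40.571 / 58.038 = 0.699

FS = 0.70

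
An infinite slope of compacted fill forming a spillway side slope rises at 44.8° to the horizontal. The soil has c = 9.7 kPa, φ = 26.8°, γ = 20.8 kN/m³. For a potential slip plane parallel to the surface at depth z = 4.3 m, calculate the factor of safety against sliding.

FS = 0.73

For an infinite slope with a slip plane parallel to the surface (no pore pressure): FS = [c + γz cos²β tanφ] / [γz sinβ cosβ].
γz = 20.8·4.3 = 89.44 kN/m²
Numerator = 9.7 + 89.44·cos²44.8°·tan26.8° = 9.7 + 89.44·0.5035·0.5051 = 32.447 kPa
Denominator = 89.44·sin44.8°·cos44.8° = 89.44·0.7046·0.7096 = 44.719 kPa
FS = 32.447 / 44.719 = 0.726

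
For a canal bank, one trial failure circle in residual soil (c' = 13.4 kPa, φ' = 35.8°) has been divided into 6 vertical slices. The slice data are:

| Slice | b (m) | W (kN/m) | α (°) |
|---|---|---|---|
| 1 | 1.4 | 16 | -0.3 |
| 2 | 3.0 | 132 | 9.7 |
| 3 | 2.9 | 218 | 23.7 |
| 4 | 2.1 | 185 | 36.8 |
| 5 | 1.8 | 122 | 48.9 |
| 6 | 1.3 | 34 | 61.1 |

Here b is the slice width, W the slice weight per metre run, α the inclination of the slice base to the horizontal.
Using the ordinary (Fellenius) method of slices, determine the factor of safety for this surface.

FS = 1.86

Ordinary method of slices: FS = Σ[c'·Δl_i + (W_i cosα_i)·tanφ'] / Σ W_i sinα_i, with Δl_i = b_i / cosα_i.
Slice 1: Δl = 1.4/cos(-0.3°) = 1.400 m; N'_1 = 16·cos(-0.3°) = 16.0; c'Δl = 18.76; W sinα = -0.1
Slice 2: Δl = 3.0/cos9.7° = 3.044 m; N'_2 = 132·cos9.7° = 130.1; c'Δl = 40.78; W sinα = 22.2
Slice 3: Δl = 2.9/cos23.7° = 3.167 m; N'_3 = 218·cos23.7° = 199.6; c'Δl = 42.44; W sinα = 87.6
Slice 4: Δl = 2.1/cos36.8° = 2.623 m; N'_4 = 185·cos36.8° = 148.1; c'Δl = 35.14; W sinα = 110.8
Slice 5: Δl = 1.8/cos48.9° = 2.738 m; N'_5 = 122·cos48.9° = 80.2; c'Δl = 36.69; W sinα = 91.9
Slice 6: Δl = 1.3/cos61.1° = 2.690 m; N'_6 = 34·cos61.1° = 16.4; c'Δl = 36.05; W sinα = 29.8
Σc'Δl = 209.9 kN/m; ΣN' = 590.5 kN/m; ΣW sinα = 342.3 kN/m
Resisting = 209.9 + 590.5·tan35.8° = 209.9 + 425.9 = 635.7 kN/m
FS = 635.7 / 342.3 = 1.857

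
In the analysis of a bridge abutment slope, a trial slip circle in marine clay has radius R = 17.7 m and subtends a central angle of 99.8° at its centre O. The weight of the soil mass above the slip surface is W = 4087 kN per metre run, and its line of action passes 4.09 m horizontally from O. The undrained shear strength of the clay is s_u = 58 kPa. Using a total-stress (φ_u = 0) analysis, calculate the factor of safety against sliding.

Taking moments about the centre O, the resisting moment is provided by the undrained shear strength acting along the arc:
Arc length L_a = R·θ = 17.7·(99.8°·π/180) = 17.7·1.7418 = 30.83 m
M_R = s_u·L_a·R = 58·30.83·17.7 = 31650.6 kN·m/m
M_D = W·d = 4087·4.09 = 16715.8 kN·m/m
FS = M_R / M_D = 31650.6 / 16715.8 = 1.893

FS = 1.89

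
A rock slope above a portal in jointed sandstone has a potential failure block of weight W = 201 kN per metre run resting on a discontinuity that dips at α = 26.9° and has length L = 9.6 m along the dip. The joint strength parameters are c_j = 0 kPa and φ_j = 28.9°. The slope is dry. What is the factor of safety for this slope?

Resolving the block weight along and normal to the plane and applying the Mohr–Coulomb strength on the joint:
N' = W cosα = 201·cos26.9° = 179.3 kN/m
Driving force T = W sinα = 201·sin26.9° = 90.9 kN/m
Resisting force R = c_j·L + N'·tanφ_j = 0·9.6 + 179.3·tan28.9° = 0.0 + 99.0 = 99.0 kN/m
FS = R / T = 99.0 / 90.9 = 1.088

FS = 1.09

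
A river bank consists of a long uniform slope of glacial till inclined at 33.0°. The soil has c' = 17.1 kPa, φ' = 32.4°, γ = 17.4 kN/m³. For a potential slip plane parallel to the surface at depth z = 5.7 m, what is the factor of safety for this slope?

For an infinite slope with a slip plane parallel to the surface (no pore pressure): FS = [c' + γz cos²β tanφ'] / [γz sinβ cosβ].
γz = 17.4·5.7 = 99.18 kN/m²
Numerator = 17.1 + 99.18·cos²33.0°·tan32.4° = 17.1 + 99.18·0.7034·0.6346 = 61.371 kPa
Denominator = 99.18·sin33.0°·cos33.0° = 99.18·0.5446·0.8387 = 45.303 kPa
FS = 61.371 / 45.303 = 1.355

FS = 1.35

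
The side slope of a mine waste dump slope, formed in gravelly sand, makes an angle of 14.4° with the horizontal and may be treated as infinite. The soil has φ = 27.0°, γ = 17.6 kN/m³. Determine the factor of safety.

FS = 1.98

For a dry cohesionless infinite slope the factor of safety is FS = tanφ / tanβ.
FS = tan27.0° / tan14.4° = 0.5095 / 0.2568 = 1.984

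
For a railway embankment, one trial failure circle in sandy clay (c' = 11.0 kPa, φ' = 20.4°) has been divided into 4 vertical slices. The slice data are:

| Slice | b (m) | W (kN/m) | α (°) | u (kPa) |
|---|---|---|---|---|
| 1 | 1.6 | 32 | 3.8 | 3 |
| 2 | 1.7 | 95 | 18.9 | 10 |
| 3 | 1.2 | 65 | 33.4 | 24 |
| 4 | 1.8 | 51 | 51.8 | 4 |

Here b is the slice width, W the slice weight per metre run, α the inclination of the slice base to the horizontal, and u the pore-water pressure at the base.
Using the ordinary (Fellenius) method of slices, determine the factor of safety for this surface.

FS = 1.26

Ordinary method of slices: FS = Σ[c'·Δl_i + (W_i cosα_i − u_i·Δl_i)·tanφ'] / Σ W_i sinα_i, with Δl_i = b_i / cosα_i.
Slice 1: Δl = 1.6/cos3.8° = 1.604 m; N'_1 = 32·cos3.8° − 3·1.604 = 27.1; c'Δl = 17.64; W sinα = 2.1
Slice 2: Δl = 1.7/cos18.9° = 1.797 m; N'_2 = 95·cos18.9° − 10·1.797 = 71.9; c'Δl = 19.77; W sinα = 30.8
Slice 3: Δl = 1.2/cos33.4° = 1.437 m; N'_3 = 65·cos33.4° − 24·1.437 = 19.8; c'Δl = 15.81; W sinα = 35.8
Slice 4: Δl = 1.8/cos51.8° = 2.911 m; N'_4 = 51·cos51.8° − 4·2.911 = 19.9; c'Δl = 32.02; W sinα = 40.1
Σc'Δl = 85.2 kN/m; ΣN' = 138.7 kN/m; ΣW sinα = 108.8 kN/m
Resisting = 85.2 + 138.7·tan20.4° = 85.2 + 51.6 = 136.8 kN/m
FS = 136.8 / 108.8 = 1.258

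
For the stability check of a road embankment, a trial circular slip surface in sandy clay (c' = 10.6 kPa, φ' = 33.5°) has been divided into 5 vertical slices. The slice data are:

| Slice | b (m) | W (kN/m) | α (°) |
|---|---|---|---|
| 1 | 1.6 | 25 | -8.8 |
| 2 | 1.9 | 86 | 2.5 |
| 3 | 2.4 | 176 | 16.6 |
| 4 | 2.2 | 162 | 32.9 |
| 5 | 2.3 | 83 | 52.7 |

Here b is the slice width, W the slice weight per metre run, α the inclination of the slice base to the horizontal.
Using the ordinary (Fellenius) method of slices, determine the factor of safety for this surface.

Ordinary method of slices: FS = Σ[c'·Δl_i + (W_i cosα_i)·tanφ'] / Σ W_i sinα_i, with Δl_i = b_i / cosα_i.
Slice 1: Δl = 1.6/cos(-8.8°) = 1.619 m; N'_1 = 25·cos(-8.8°) = 24.7; c'Δl = 17.16; W sinα = -3.8
Slice 2: Δl = 1.9/cos2.5° = 1.902 m; N'_2 = 86·cos2.5° = 85.9; c'Δl = 20.16; W sinα = 3.8
Slice 3: Δl = 2.4/cos16.6° = 2.504 m; N'_3 = 176·cos16.6° = 168.7; c'Δl = 26.55; W sinα = 50.3
Slice 4: Δl = 2.2/cos32.9° = 2.620 m; N'_4 = 162·cos32.9° = 136.0; c'Δl = 27.77; W sinα = 88.0
Slice 5: Δl = 2.3/cos52.7° = 3.795 m; N'_5 = 83·cos52.7° = 50.3; c'Δl = 40.23; W sinα = 66.0
Σc'Δl = 131.9 kN/m; ΣN' = 465.6 kN/m; ΣW sinα = 204.2 kN/m
Resisting = 131.9 + 465.6·tan33.5° = 131.9 + 308.2 = 440.1 kN/m
FS = 440.1 / 204.2 = 2.155

FS = 2.15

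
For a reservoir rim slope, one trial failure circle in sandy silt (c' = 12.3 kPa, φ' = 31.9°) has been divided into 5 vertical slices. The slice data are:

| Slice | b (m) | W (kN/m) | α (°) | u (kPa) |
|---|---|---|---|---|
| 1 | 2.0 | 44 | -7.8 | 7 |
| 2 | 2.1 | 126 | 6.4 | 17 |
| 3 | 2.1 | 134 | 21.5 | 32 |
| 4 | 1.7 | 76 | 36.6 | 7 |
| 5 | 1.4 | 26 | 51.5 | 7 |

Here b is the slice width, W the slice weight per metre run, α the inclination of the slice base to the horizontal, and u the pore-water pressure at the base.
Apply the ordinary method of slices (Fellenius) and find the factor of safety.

FS = 2.18

Ordinary method of slices: FS = Σ[c'·Δl_i + (W_i cosα_i − u_i·Δl_i)·tanφ'] / Σ W_i sinα_i, with Δl_i = b_i / cosα_i.
Slice 1: Δl = 2.0/cos(-7.8°) = 2.019 m; N'_1 = 44·cos(-7.8°) − 7·2.019 = 29.5; c'Δl = 24.83; W sinα = -6.0
Slice 2: Δl = 2.1/cos6.4° = 2.113 m; N'_2 = 126·cos6.4° − 17·2.113 = 89.3; c'Δl = 25.99; W sinα = 14.0
Slice 3: Δl = 2.1/cos21.5° = 2.257 m; N'_3 = 134·cos21.5° − 32·2.257 = 52.5; c'Δl = 27.76; W sinα = 49.1
Slice 4: Δl = 1.7/cos36.6° = 2.118 m; N'_4 = 76·cos36.6° − 7·2.118 = 46.2; c'Δl = 26.05; W sinα = 45.3
Slice 5: Δl = 1.4/cos51.5° = 2.249 m; N'_5 = 26·cos51.5° − 7·2.249 = 0.4; c'Δl = 27.66; W sinα = 20.3
Σc'Δl = 132.3 kN/m; ΣN' = 217.8 kN/m; ΣW sinα = 122.8 kN/m
Resisting = 132.3 + 217.8·tan31.9° = 132.3 + 135.6 = 267.9 kN/m
FS = 267.9 / 122.8 = 2.181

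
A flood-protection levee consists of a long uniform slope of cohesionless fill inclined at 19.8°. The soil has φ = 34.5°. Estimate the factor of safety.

For a dry cohesionless infinite slope the factor of safety is FS = tanφ / tanβ.
FS = tan34.5° / tan19.8° = 0.6873 / 0.3600 = 1.909

FS = 1.91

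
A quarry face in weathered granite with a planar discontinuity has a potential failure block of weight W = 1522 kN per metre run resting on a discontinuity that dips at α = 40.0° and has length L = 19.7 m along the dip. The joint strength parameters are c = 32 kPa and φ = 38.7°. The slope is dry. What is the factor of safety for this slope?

Resolving the block weight along and normal to the plane and applying the Mohr–Coulomb strength on the joint:
N' = W cosα = 1522·cos40.0° = 1165.9 kN/m
Driving force T = W sinα = 1522·sin40.0° = 978.3 kN/m
Resisting force R = c·L + N'·tanφ = 32·19.7 + 1165.9·tan38.7° = 630.4 + 934.1 = 1564.5 kN/m
FS = R / T = 1564.5 / 978.3 = 1.599

FS = 1.60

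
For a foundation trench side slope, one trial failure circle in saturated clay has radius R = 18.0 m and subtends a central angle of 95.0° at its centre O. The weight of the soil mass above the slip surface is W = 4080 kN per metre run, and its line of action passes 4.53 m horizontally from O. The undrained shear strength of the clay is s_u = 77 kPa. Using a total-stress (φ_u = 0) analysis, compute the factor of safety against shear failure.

Taking moments about the centre O, the resisting moment is provided by the undrained shear strength acting along the arc:
Arc length L_a = R·θ = 18.0·(95.0°·π/180) = 18.0·1.6581 = 29.85 m
M_R = s_u·L_a·R = 77·29.85·18.0 = 41365.4 kN·m/m
M_D = W·d = 4080·4.53 = 18482.4 kN·m/m
FS = M_R / M_D = 41365.4 / 18482.4 = 2.238

FS = 2.24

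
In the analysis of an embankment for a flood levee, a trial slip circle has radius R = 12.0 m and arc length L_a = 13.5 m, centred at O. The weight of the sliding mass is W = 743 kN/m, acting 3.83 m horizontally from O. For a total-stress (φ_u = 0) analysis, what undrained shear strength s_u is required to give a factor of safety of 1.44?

s_u = 25.3 kPa

FS = s_u·L_a·R / (W·d), so s_u = FS·W·d / (L_a·R).
s_u = 1.44·743·3.83 / (13.50·12.0) = 4097.8 / 162.00 = 25.30 kPa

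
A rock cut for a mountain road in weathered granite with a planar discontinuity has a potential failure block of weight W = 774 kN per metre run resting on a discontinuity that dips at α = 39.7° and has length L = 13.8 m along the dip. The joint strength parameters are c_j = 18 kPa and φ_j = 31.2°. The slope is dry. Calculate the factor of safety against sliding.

Resolving the block weight along and normal to the plane and applying the Mohr–Coulomb strength on the joint:
N' = W cosα = 774·cos39.7° = 595.5 kN/m
Driving force T = W sinα = 774·sin39.7° = 494.4 kN/m
Resisting force R = c_j·L + N'·tanφ_j = 18·13.8 + 595.5·tan31.2° = 248.4 + 360.7 = 609.1 kN/m
FS = R / T = 609.1 / 494.4 = 1.232

FS = 1.23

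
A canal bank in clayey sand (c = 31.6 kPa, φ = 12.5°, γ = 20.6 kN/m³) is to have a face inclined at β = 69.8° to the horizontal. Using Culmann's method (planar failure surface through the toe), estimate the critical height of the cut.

Culmann's analysis gives the critical failure plane at α_cr = (β + φ)/2 = (69.8 + 12.5)/2 = 41.1°, and the critical height
H_c = (4c/γ) · sinβ cosφ / [1 − cos(β − φ)]
    = (4·31.6/20.6) · sin69.8°·cos12.5° / [1 − cos(57.3°)]
    = 6.136 · 0.9385·0.9763 / [1 − 0.5402]
    = 6.136 · 0.9162 / 0.4598
    = 12.23 m

H_c = 12.23 m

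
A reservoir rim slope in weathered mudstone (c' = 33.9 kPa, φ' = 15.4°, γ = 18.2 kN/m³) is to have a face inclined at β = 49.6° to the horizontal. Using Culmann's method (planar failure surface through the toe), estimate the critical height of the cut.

Culmann's analysis gives the critical failure plane at α_cr = (β + φ')/2 = (49.6 + 15.4)/2 = 32.5°, and the critical height
H_c = (4c'/γ) · sinβ cosφ' / [1 − cos(β − φ')]
    = (4·33.9/18.2) · sin49.6°·cos15.4° / [1 − cos(34.2°)]
    = 7.451 · 0.7615·0.9641 / [1 − 0.8271]
    = 7.451 · 0.7342 / 0.1729
    = 31.63 m

H_c = 31.63 m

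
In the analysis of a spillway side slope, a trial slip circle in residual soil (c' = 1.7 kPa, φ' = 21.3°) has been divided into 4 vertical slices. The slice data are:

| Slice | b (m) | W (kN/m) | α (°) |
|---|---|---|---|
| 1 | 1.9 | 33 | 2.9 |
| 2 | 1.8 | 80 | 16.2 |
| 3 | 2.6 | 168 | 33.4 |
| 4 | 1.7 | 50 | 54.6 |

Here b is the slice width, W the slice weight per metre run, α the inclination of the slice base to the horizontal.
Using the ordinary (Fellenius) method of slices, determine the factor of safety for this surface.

FS = 0.80

Ordinary method of slices: FS = Σ[c'·Δl_i + (W_i cosα_i)·tanφ'] / Σ W_i sinα_i, with Δl_i = b_i / cosα_i.
Slice 1: Δl = 1.9/cos2.9° = 1.902 m; N'_1 = 33·cos2.9° = 33.0; c'Δl = 3.23; W sinα = 1.7
Slice 2: Δl = 1.8/cos16.2° = 1.874 m; N'_2 = 80·cos16.2° = 76.8; c'Δl = 3.19; W sinα = 22.3
Slice 3: Δl = 2.6/cos33.4° = 3.114 m; N'_3 = 168·cos33.4° = 140.3; c'Δl = 5.29; W sinα = 92.5
Slice 4: Δl = 1.7/cos54.6° = 2.935 m; N'_4 = 50·cos54.6° = 29.0; c'Δl = 4.99; W sinα = 40.8
Σc'Δl = 16.7 kN/m; ΣN' = 279.0 kN/m; ΣW sinα = 157.2 kN/m
Resisting = 16.7 + 279.0·tan21.3° = 16.7 + 108.8 = 125.5 kN/m
FS = 125.5 / 157.2 = 0.798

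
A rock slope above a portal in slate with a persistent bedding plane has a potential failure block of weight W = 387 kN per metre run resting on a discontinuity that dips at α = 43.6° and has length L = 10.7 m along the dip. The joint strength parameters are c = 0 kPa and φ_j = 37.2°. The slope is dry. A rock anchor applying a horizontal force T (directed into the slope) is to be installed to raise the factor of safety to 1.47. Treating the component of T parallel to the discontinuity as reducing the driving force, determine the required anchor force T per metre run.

T = 113 kN/m

Resolving forces along and normal to the sliding plane, with the horizontal anchor force T adding T·sinα to the effective normal force and T·cosα acting up the plane against the driving force:
FS = [cL + (W cosα + T sinα) tanφ_j] / [W sinα − T cosα]
Without the anchor: N' = 280.3 kN/m, driving T_d = 266.9 kN/m, resisting R = 0·10.7 + 280.3·tan37.2° = 212.7 kN/m, FS = 0.80.
Setting FS = 1.47 and solving for T:
1.47·(266.9 − T cos43.6°) = 212.7 + T sin43.6°·tan37.2°
T·(sin43.6°·tan37.2° + 1.47·cos43.6°) = 1.47·266.9 − 212.7
T·(0.6896·0.7590 + 1.47·0.7242) = 392.3 − 212.7 = 179.6
T·1.5880 = 179.6
T = 113.1 kN/m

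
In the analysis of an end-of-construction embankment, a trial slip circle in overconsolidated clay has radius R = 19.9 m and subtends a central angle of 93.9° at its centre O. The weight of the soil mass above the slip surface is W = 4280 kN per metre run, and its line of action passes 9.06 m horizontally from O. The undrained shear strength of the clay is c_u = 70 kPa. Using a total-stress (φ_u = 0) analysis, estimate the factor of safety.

FS = 1.17

Taking moments about the centre O, the resisting moment is provided by the undrained shear strength acting along the arc:
Arc length L_a = R·θ = 19.9·(93.9°·π/180) = 19.9·1.6389 = 32.61 m
M_R = c_u·L_a·R = 70·32.61·19.9 = 45430.5 kN·m/m
M_D = W·d = 4280·9.06 = 38776.8 kN·m/m
FS = M_R / M_D = 45430.5 / 38776.8 = 1.172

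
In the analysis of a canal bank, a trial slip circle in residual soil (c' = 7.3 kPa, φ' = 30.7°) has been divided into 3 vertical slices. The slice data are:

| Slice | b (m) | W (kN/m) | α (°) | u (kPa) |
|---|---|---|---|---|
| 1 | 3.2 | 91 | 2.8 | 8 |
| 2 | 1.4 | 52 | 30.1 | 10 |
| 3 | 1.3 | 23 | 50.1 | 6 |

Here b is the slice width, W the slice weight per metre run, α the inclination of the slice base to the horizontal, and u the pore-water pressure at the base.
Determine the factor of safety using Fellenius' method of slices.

FS = 2.23

Ordinary method of slices: FS = Σ[c'·Δl_i + (W_i cosα_i − u_i·Δl_i)·tanφ'] / Σ W_i sinα_i, with Δl_i = b_i / cosα_i.
Slice 1: Δl = 3.2/cos2.8° = 3.204 m; N'_1 = 91·cos2.8° − 8·3.204 = 65.3; c'Δl = 23.39; W sinα = 4.4
Slice 2: Δl = 1.4/cos30.1° = 1.618 m; N'_2 = 52·cos30.1° − 10·1.618 = 28.8; c'Δl = 11.81; W sinα = 26.1
Slice 3: Δl = 1.3/cos50.1° = 2.027 m; N'_3 = 23·cos50.1° − 6·2.027 = 2.6; c'Δl = 14.79; W sinα = 17.6
Σc'Δl = 50.0 kN/m; ΣN' = 96.7 kN/m; ΣW sinα = 48.2 kN/m
Resisting = 50.0 + 96.7·tan30.7° = 50.0 + 57.4 = 107.4 kN/m
FS = 107.4 / 48.2 = 2.229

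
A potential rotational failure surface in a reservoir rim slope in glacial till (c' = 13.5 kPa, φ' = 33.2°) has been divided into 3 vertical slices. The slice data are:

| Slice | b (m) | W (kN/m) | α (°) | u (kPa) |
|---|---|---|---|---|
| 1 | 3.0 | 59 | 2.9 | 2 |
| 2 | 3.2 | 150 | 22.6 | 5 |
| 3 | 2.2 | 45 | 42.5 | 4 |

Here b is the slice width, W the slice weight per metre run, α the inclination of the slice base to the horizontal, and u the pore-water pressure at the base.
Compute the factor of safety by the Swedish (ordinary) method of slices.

FS = 2.81

Ordinary method of slices: FS = Σ[c'·Δl_i + (W_i cosα_i − u_i·Δl_i)·tanφ'] / Σ W_i sinα_i, with Δl_i = b_i / cosα_i.
Slice 1: Δl = 3.0/cos2.9° = 3.004 m; N'_1 = 59·cos2.9° − 2·3.004 = 52.9; c'Δl = 40.55; W sinα = 3.0
Slice 2: Δl = 3.2/cos22.6° = 3.466 m; N'_2 = 150·cos22.6° − 5·3.466 = 121.2; c'Δl = 46.79; W sinα = 57.6
Slice 3: Δl = 2.2/cos42.5° = 2.984 m; N'_3 = 45·cos42.5° − 4·2.984 = 21.2; c'Δl = 40.28; W sinα = 30.4
Σc'Δl = 127.6 kN/m; ΣN' = 195.3 kN/m; ΣW sinα = 91.0 kN/m
Resisting = 127.6 + 195.3·tan33.2° = 127.6 + 127.8 = 255.4 kN/m
FS = 255.4 / 91.0 = 2.806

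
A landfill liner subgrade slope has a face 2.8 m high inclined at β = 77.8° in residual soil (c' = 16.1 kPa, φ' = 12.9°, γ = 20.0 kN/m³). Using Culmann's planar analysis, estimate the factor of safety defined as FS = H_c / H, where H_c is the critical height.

FS = 1.90

H_c = (4c'/γ) · sinβ cosφ' / [1 − cos(β − φ')]
    = (4·16.1/20.0) · sin77.8°·cos12.9° / [1 − cos64.9°]
    = 3.220 · 0.9527 / 0.5758 = 5.33 m
FS = H_c / H = 5.33 / 2.8 = 1.903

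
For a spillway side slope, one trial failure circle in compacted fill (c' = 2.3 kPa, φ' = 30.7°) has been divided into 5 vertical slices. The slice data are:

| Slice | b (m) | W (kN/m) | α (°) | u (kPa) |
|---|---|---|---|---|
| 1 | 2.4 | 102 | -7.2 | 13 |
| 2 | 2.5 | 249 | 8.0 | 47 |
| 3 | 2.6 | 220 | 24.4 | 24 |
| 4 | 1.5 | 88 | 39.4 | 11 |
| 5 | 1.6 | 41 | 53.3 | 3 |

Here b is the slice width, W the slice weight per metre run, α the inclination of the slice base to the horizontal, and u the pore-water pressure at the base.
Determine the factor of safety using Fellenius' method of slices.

FS = 1.30

Ordinary method of slices: FS = Σ[c'·Δl_i + (W_i cosα_i − u_i·Δl_i)·tanφ'] / Σ W_i sinα_i, with Δl_i = b_i / cosα_i.
Slice 1: Δl = 2.4/cos(-7.2°) = 2.419 m; N'_1 = 102·cos(-7.2°) − 13·2.419 = 69.7; c'Δl = 5.56; W sinα = -12.8
Slice 2: Δl = 2.5/cos8.0° = 2.525 m; N'_2 = 249·cos8.0° − 47·2.525 = 127.9; c'Δl = 5.81; W sinα = 34.7
Slice 3: Δl = 2.6/cos24.4° = 2.855 m; N'_3 = 220·cos24.4° − 24·2.855 = 131.8; c'Δl = 6.57; W sinα = 90.9
Slice 4: Δl = 1.5/cos39.4° = 1.941 m; N'_4 = 88·cos39.4° − 11·1.941 = 46.6; c'Δl = 4.46; W sinα = 55.9
Slice 5: Δl = 1.6/cos53.3° = 2.677 m; N'_5 = 41·cos53.3° − 3·2.677 = 16.5; c'Δl = 6.16; W sinα = 32.9
Σc'Δl = 28.6 kN/m; ΣN' = 392.6 kN/m; ΣW sinα = 201.5 kN/m
Resisting = 28.6 + 392.6·tan30.7° = 28.6 + 233.1 = 261.7 kN/m
FS = 261.7 / 201.5 = 1.299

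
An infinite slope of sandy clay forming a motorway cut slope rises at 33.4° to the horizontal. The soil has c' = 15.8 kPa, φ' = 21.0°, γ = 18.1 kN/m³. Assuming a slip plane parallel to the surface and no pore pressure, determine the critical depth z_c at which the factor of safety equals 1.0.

Setting FS = 1.00 in FS = [c' + γz cos²β tanφ'] / [γz sinβ cosβ] and solving for z:
z = c' / [γ cosβ (FS·sinβ − cosβ·tanφ')]
  = 15.8 / [18.1·cos33.4°·(1.00·sin33.4° − cos33.4°·tan21.0°)]
  = 15.8 / [18.1·0.8348·(1.00·0.5505 − 0.8348·0.3839)]
  = 15.8 / 3.4757 = 4.546 m

z_c = 4.55 m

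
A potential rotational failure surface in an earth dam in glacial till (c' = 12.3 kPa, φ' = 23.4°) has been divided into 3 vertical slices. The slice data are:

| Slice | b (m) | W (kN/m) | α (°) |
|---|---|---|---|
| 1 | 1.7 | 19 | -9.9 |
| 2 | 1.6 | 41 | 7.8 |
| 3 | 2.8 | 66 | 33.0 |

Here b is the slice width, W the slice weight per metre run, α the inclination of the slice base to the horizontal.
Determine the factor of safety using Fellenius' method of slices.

FS = 3.45

Ordinary method of slices: FS = Σ[c'·Δl_i + (W_i cosα_i)·tanφ'] / Σ W_i sinα_i, with Δl_i = b_i / cosα_i.
Slice 1: Δl = 1.7/cos(-9.9°) = 1.726 m; N'_1 = 19·cos(-9.9°) = 18.7; c'Δl = 21.23; W sinα = -3.3
Slice 2: Δl = 1.6/cos7.8° = 1.615 m; N'_2 = 41·cos7.8° = 40.6; c'Δl = 19.86; W sinα = 5.6
Slice 3: Δl = 2.8/cos33.0° = 3.339 m; N'_3 = 66·cos33.0° = 55.4; c'Δl = 41.06; W sinα = 35.9
Σc'Δl = 82.2 kN/m; ΣN' = 114.7 kN/m; ΣW sinα = 38.2 kN/m
Resisting = 82.2 + 114.7·tan23.4° = 82.2 + 49.6 = 131.8 kN/m
FS = 131.8 / 38.2 = 3.446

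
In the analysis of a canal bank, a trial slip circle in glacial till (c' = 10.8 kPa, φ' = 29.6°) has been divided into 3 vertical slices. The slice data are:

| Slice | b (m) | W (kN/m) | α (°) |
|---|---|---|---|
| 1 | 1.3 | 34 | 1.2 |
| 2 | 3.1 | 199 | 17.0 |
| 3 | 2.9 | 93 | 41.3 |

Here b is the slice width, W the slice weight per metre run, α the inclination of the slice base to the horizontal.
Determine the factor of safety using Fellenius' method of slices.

FS = 2.14

Ordinary method of slices: FS = Σ[c'·Δl_i + (W_i cosα_i)·tanφ'] / Σ W_i sinα_i, with Δl_i = b_i / cosα_i.
Slice 1: Δl = 1.3/cos1.2° = 1.300 m; N'_1 = 34·cos1.2° = 34.0; c'Δl = 14.04; W sinα = 0.7
Slice 2: Δl = 3.1/cos17.0° = 3.242 m; N'_2 = 199·cos17.0° = 190.3; c'Δl = 35.01; W sinα = 58.2
Slice 3: Δl = 2.9/cos41.3° = 3.860 m; N'_3 = 93·cos41.3° = 69.9; c'Δl = 41.69; W sinα = 61.4
Σc'Δl = 90.7 kN/m; ΣN' = 294.2 kN/m; ΣW sinα = 120.3 kN/m
Resisting = 90.7 + 294.2·tan29.6° = 90.7 + 167.1 = 257.9 kN/m
FS = 257.9 / 120.3 = 2.144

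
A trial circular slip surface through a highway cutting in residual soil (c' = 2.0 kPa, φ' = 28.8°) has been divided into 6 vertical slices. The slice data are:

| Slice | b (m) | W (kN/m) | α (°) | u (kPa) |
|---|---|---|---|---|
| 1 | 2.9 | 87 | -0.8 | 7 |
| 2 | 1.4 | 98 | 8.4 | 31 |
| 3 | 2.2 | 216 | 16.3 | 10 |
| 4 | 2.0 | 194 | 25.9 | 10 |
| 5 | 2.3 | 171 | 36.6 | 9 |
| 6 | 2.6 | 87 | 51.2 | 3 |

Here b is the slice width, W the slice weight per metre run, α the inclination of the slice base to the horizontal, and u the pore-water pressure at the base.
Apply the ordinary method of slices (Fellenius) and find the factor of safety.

Ordinary method of slices: FS = Σ[c'·Δl_i + (W_i cosα_i − u_i·Δl_i)·tanφ'] / Σ W_i sinα_i, with Δl_i = b_i / cosα_i.
Slice 1: Δl = 2.9/cos(-0.8°) = 2.900 m; N'_1 = 87·cos(-0.8°) − 7·2.900 = 66.7; c'Δl = 5.80; W sinα = -1.2
Slice 2: Δl = 1.4/cos8.4° = 1.415 m; N'_2 = 98·cos8.4° − 31·1.415 = 53.1; c'Δl = 2.83; W sinα = 14.3
Slice 3: Δl = 2.2/cos16.3° = 2.292 m; N'_3 = 216·cos16.3° − 10·2.292 = 184.4; c'Δl = 4.58; W sinα = 60.6
Slice 4: Δl = 2.0/cos25.9° = 2.223 m; N'_4 = 194·cos25.9° − 10·2.223 = 152.3; c'Δl = 4.45; W sinα = 84.7
Slice 5: Δl = 2.3/cos36.6° = 2.865 m; N'_5 = 171·cos36.6° − 9·2.865 = 111.5; c'Δl = 5.73; W sinα = 102.0
Slice 6: Δl = 2.6/cos51.2° = 4.149 m; N'_6 = 87·cos51.2° − 3·4.149 = 42.1; c'Δl = 8.30; W sinα = 67.8
Σc'Δl = 31.7 kN/m; ΣN' = 610.0 kN/m; ΣW sinα = 328.2 kN/m
Resisting = 31.7 + 610.0·tan28.8° = 31.7 + 335.4 = 367.0 kN/m
FS = 367.0 / 328.2 = 1.118

FS = 1.12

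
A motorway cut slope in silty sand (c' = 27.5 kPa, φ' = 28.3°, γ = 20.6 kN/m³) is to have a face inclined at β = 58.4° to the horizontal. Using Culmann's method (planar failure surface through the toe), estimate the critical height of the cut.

Culmann's analysis gives the critical failure plane at α_cr = (β + φ')/2 = (58.4 + 28.3)/2 = 43.4°, and the critical height
H_c = (4c'/γ) · sinβ cosφ' / [1 − cos(β − φ')]
    = (4·27.5/20.6) · sin58.4°·cos28.3° / [1 − cos(30.1°)]
    = 5.340 · 0.8517·0.8805 / [1 − 0.8652]
    = 5.340 · 0.7499 / 0.1348
    = 29.70 m

H_c = 29.70 m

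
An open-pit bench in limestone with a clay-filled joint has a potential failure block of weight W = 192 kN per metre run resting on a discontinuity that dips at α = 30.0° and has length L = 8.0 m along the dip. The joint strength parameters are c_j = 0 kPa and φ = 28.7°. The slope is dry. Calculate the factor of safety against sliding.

FS = 0.95

Resolving the block weight along and normal to the plane and applying the Mohr–Coulomb strength on the joint:
N' = W cosα = 192·cos30.0° = 166.3 kN/m
Driving force T = W sinα = 192·sin30.0° = 96.0 kN/m
Resisting force R = c_j·L + N'·tanφ = 0·8.0 + 166.3·tan28.7° = 0.0 + 91.0 = 91.0 kN/m
FS = R / T = 91.0 / 96.0 = 0.948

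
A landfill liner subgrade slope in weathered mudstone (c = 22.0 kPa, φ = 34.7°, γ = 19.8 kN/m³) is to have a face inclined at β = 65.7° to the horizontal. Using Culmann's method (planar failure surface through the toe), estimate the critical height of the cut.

Culmann's analysis gives the critical failure plane at α_cr = (β + φ)/2 = (65.7 + 34.7)/2 = 50.2°, and the critical height
H_c = (4c/γ) · sinβ cosφ / [1 − cos(β − φ)]
    = (4·22.0/19.8) · sin65.7°·cos34.7° / [1 − cos(31.0°)]
    = 4.444 · 0.9114·0.8221 / [1 − 0.8572]
    = 4.444 · 0.7493 / 0.1428
    = 23.32 m

H_c = 23.32 m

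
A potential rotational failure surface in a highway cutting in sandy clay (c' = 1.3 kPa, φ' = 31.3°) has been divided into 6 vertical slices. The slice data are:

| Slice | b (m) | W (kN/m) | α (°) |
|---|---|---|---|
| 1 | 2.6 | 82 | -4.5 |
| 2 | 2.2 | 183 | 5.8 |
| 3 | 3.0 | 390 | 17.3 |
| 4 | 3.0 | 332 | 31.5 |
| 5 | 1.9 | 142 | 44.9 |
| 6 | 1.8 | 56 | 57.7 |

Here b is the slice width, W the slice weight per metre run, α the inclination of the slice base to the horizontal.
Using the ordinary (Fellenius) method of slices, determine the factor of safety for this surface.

FS = 1.47

Ordinary method of slices: FS = Σ[c'·Δl_i + (W_i cosα_i)·tanφ'] / Σ W_i sinα_i, with Δl_i = b_i / cosα_i.
Slice 1: Δl = 2.6/cos(-4.5°) = 2.608 m; N'_1 = 82·cos(-4.5°) = 81.7; c'Δl = 3.39; W sinα = -6.4
Slice 2: Δl = 2.2/cos5.8° = 2.211 m; N'_2 = 183·cos5.8° = 182.1; c'Δl = 2.87; W sinα = 18.5
Slice 3: Δl = 3.0/cos17.3° = 3.142 m; N'_3 = 390·cos17.3° = 372.4; c'Δl = 4.08; W sinα = 116.0
Slice 4: Δl = 3.0/cos31.5° = 3.518 m; N'_4 = 332·cos31.5° = 283.1; c'Δl = 4.57; W sinα = 173.5
Slice 5: Δl = 1.9/cos44.9° = 2.682 m; N'_5 = 142·cos44.9° = 100.6; c'Δl = 3.49; W sinα = 100.2
Slice 6: Δl = 1.8/cos57.7° = 3.369 m; N'_6 = 56·cos57.7° = 29.9; c'Δl = 4.38; W sinα = 47.3
Σc'Δl = 22.8 kN/m; ΣN' = 1049.8 kN/m; ΣW sinα = 449.1 kN/m
Resisting = 22.8 + 1049.8·tan31.3° = 22.8 + 638.3 = 661.0 kN/m
FS = 661.0 / 449.1 = 1.472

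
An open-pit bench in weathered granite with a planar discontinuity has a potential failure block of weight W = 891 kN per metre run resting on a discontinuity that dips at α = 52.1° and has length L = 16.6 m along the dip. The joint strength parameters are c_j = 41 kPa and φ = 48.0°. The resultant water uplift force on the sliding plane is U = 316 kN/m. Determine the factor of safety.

Resolving the block weight along and normal to the plane and applying the Mohr–Coulomb strength on the joint:
N' = W cosα − U = 891·cos52.1° − 316 = 231.3 kN/m
Driving force T = W sinα = 891·sin52.1° = 703.1 kN/m
Resisting force R = c_j·L + N'·tanφ = 41·16.6 + 231.3·tan48.0° = 680.6 + 256.9 = 937.5 kN/m
FS = R / T = 937.5 / 703.1 = 1.333

FS = 1.33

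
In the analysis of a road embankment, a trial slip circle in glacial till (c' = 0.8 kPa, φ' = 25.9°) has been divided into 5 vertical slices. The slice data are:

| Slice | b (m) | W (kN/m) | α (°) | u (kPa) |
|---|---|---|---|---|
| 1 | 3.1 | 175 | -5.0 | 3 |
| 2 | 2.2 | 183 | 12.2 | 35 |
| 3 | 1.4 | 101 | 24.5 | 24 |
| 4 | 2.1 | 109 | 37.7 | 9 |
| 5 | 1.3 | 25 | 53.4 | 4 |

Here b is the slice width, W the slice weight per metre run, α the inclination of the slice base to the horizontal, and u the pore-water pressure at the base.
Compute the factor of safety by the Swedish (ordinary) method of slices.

Ordinary method of slices: FS = Σ[c'·Δl_i + (W_i cosα_i − u_i·Δl_i)·tanφ'] / Σ W_i sinα_i, with Δl_i = b_i / cosα_i.
Slice 1: Δl = 3.1/cos(-5.0°) = 3.112 m; N'_1 = 175·cos(-5.0°) − 3·3.112 = 165.0; c'Δl = 2.49; W sinα = -15.3
Slice 2: Δl = 2.2/cos12.2° = 2.251 m; N'_2 = 183·cos12.2° − 35·2.251 = 100.1; c'Δl = 1.80; W sinα = 38.7
Slice 3: Δl = 1.4/cos24.5° = 1.539 m; N'_3 = 101·cos24.5° − 24·1.539 = 55.0; c'Δl = 1.23; W sinα = 41.9
Slice 4: Δl = 2.1/cos37.7° = 2.654 m; N'_4 = 109·cos37.7° − 9·2.654 = 62.4; c'Δl = 2.12; W sinα = 66.7
Slice 5: Δl = 1.3/cos53.4° = 2.180 m; N'_5 = 25·cos53.4° − 4·2.180 = 6.2; c'Δl = 1.74; W sinα = 20.1
Σc'Δl = 9.4 kN/m; ΣN' = 388.6 kN/m; ΣW sinα = 152.0 kN/m
Resisting = 9.4 + 388.6·tan25.9° = 9.4 + 188.7 = 198.1 kN/m
FS = 198.1 / 152.0 = 1.303

FS = 1.30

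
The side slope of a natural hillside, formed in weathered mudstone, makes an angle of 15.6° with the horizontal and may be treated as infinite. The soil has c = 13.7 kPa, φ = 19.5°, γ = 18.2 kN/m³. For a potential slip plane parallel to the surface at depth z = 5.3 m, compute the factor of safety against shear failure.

FS = 1.82

For an infinite slope with a slip plane parallel to the surface (no pore pressure): FS = [c + γz cos²β tanφ] / [γz sinβ cosβ].
γz = 18.2·5.3 = 96.46 kN/m²
Numerator = 13.7 + 96.46·cos²15.6°·tan19.5° = 13.7 + 96.46·0.9277·0.3541 = 45.388 kPa
Denominator = 96.46·sin15.6°·cos15.6° = 96.46·0.2689·0.9632 = 24.984 kPa
FS = 45.388 / 24.984 = 1.817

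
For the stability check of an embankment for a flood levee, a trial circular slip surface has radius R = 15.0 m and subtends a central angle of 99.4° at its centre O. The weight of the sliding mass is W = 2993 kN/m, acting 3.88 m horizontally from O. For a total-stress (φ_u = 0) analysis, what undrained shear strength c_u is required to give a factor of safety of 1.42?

c_u = 42.2 kPa

FS = c_u·L_a·R / (W·d), so c_u = FS·W·d / (L_a·R).
Arc length L_a = R·θ = 15.0·(99.4°·π/180) = 15.0·1.7349 = 26.02 m
c_u = 1.42·2993·3.88 / (26.02·15.0) = 16490.2 / 390.34 = 42.25 kPa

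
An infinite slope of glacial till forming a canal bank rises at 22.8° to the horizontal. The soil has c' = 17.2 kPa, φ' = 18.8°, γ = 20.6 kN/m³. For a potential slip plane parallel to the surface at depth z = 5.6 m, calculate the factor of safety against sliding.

For an infinite slope with a slip plane parallel to the surface (no pore pressure): FS = [c' + γz cos²β tanφ'] / [γz sinβ cosβ].
γz = 20.6·5.6 = 115.36 kN/m²
Numerator = 17.2 + 115.36·cos²22.8°·tan18.8° = 17.2 + 115.36·0.8498·0.3404 = 50.574 kPa
Denominator = 115.36·sin22.8°·cos22.8° = 115.36·0.3875·0.9219 = 41.211 kPa
FS = 50.574 / 41.211 = 1.227

FS = 1.23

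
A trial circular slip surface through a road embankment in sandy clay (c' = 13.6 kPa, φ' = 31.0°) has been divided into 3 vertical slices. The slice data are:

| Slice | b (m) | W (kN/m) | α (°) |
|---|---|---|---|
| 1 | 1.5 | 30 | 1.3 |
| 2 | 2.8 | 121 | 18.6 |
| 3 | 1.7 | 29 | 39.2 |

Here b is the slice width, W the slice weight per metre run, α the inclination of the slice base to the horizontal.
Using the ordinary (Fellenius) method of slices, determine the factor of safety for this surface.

FS = 3.31

Ordinary method of slices: FS = Σ[c'·Δl_i + (W_i cosα_i)·tanφ'] / Σ W_i sinα_i, with Δl_i = b_i / cosα_i.
Slice 1: Δl = 1.5/cos1.3° = 1.500 m; N'_1 = 30·cos1.3° = 30.0; c'Δl = 20.41; W sinα = 0.7
Slice 2: Δl = 2.8/cos18.6° = 2.954 m; N'_2 = 121·cos18.6° = 114.7; c'Δl = 40.18; W sinα = 38.6
Slice 3: Δl = 1.7/cos39.2° = 2.194 m; N'_3 = 29·cos39.2° = 22.5; c'Δl = 29.83; W sinα = 18.3
Σc'Δl = 90.4 kN/m; ΣN' = 167.1 kN/m; ΣW sinα = 57.6 kN/m
Resisting = 90.4 + 167.1·tan31.0° = 90.4 + 100.4 = 190.8 kN/m
FS = 190.8 / 57.6 = 3.313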